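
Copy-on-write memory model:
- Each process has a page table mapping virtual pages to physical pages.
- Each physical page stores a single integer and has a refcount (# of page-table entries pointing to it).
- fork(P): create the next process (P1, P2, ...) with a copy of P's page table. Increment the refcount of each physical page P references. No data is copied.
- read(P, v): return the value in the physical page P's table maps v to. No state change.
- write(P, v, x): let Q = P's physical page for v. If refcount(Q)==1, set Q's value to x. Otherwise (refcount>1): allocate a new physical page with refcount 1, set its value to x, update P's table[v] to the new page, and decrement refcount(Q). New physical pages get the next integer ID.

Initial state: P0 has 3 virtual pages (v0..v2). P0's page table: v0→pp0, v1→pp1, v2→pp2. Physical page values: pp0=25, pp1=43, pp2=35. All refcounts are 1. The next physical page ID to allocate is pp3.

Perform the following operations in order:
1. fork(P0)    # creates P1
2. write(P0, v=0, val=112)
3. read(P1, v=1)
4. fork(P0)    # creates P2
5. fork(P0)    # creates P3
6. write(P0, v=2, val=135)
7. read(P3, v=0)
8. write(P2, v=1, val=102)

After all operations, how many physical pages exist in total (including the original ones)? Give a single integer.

Answer: 6

Derivation:
Op 1: fork(P0) -> P1. 3 ppages; refcounts: pp0:2 pp1:2 pp2:2
Op 2: write(P0, v0, 112). refcount(pp0)=2>1 -> COPY to pp3. 4 ppages; refcounts: pp0:1 pp1:2 pp2:2 pp3:1
Op 3: read(P1, v1) -> 43. No state change.
Op 4: fork(P0) -> P2. 4 ppages; refcounts: pp0:1 pp1:3 pp2:3 pp3:2
Op 5: fork(P0) -> P3. 4 ppages; refcounts: pp0:1 pp1:4 pp2:4 pp3:3
Op 6: write(P0, v2, 135). refcount(pp2)=4>1 -> COPY to pp4. 5 ppages; refcounts: pp0:1 pp1:4 pp2:3 pp3:3 pp4:1
Op 7: read(P3, v0) -> 112. No state change.
Op 8: write(P2, v1, 102). refcount(pp1)=4>1 -> COPY to pp5. 6 ppages; refcounts: pp0:1 pp1:3 pp2:3 pp3:3 pp4:1 pp5:1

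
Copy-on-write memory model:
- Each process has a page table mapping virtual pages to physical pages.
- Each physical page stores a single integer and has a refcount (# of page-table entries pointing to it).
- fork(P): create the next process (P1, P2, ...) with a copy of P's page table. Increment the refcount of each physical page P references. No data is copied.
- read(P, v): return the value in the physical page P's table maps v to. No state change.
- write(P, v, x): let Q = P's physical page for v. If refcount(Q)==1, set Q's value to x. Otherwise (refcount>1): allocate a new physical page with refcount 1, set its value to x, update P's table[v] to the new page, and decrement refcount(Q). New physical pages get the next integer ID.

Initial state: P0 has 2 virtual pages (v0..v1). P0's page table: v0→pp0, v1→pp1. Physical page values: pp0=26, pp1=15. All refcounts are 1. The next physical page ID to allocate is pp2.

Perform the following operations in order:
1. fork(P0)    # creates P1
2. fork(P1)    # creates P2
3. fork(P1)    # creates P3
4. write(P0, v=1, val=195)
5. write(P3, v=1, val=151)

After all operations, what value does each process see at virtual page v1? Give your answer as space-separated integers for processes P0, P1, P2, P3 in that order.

Op 1: fork(P0) -> P1. 2 ppages; refcounts: pp0:2 pp1:2
Op 2: fork(P1) -> P2. 2 ppages; refcounts: pp0:3 pp1:3
Op 3: fork(P1) -> P3. 2 ppages; refcounts: pp0:4 pp1:4
Op 4: write(P0, v1, 195). refcount(pp1)=4>1 -> COPY to pp2. 3 ppages; refcounts: pp0:4 pp1:3 pp2:1
Op 5: write(P3, v1, 151). refcount(pp1)=3>1 -> COPY to pp3. 4 ppages; refcounts: pp0:4 pp1:2 pp2:1 pp3:1
P0: v1 -> pp2 = 195
P1: v1 -> pp1 = 15
P2: v1 -> pp1 = 15
P3: v1 -> pp3 = 151

Answer: 195 15 15 151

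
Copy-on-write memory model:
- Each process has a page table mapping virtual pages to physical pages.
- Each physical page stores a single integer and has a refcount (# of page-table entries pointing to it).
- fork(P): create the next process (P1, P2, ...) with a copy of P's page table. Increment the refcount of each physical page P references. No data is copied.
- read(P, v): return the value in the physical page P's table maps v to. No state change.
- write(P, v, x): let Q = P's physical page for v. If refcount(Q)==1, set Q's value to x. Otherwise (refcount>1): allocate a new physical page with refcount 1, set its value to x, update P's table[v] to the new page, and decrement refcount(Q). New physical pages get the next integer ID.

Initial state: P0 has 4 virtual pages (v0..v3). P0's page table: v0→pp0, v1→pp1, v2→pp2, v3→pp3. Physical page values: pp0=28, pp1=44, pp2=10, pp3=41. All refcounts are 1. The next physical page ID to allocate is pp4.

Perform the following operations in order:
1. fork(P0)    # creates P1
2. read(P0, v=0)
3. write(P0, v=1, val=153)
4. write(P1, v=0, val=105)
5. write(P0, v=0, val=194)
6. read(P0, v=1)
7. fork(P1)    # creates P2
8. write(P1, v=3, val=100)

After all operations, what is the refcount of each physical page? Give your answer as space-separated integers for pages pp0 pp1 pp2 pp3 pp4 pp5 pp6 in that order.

Op 1: fork(P0) -> P1. 4 ppages; refcounts: pp0:2 pp1:2 pp2:2 pp3:2
Op 2: read(P0, v0) -> 28. No state change.
Op 3: write(P0, v1, 153). refcount(pp1)=2>1 -> COPY to pp4. 5 ppages; refcounts: pp0:2 pp1:1 pp2:2 pp3:2 pp4:1
Op 4: write(P1, v0, 105). refcount(pp0)=2>1 -> COPY to pp5. 6 ppages; refcounts: pp0:1 pp1:1 pp2:2 pp3:2 pp4:1 pp5:1
Op 5: write(P0, v0, 194). refcount(pp0)=1 -> write in place. 6 ppages; refcounts: pp0:1 pp1:1 pp2:2 pp3:2 pp4:1 pp5:1
Op 6: read(P0, v1) -> 153. No state change.
Op 7: fork(P1) -> P2. 6 ppages; refcounts: pp0:1 pp1:2 pp2:3 pp3:3 pp4:1 pp5:2
Op 8: write(P1, v3, 100). refcount(pp3)=3>1 -> COPY to pp6. 7 ppages; refcounts: pp0:1 pp1:2 pp2:3 pp3:2 pp4:1 pp5:2 pp6:1

Answer: 1 2 3 2 1 2 1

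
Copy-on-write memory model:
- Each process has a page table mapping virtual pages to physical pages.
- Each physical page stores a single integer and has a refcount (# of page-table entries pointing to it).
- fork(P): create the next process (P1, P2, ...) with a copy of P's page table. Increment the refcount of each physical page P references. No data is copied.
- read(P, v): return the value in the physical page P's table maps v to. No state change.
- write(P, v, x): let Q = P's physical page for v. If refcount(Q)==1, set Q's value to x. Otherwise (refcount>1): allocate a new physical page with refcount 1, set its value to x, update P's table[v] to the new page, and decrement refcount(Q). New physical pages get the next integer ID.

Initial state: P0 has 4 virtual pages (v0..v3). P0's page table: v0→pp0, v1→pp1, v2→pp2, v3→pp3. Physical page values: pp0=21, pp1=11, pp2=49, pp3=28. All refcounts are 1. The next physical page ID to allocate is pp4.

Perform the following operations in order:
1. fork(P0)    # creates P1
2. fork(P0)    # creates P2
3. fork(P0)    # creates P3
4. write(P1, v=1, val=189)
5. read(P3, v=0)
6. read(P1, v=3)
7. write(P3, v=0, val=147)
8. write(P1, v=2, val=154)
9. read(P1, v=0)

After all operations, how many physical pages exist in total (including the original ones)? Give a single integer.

Answer: 7

Derivation:
Op 1: fork(P0) -> P1. 4 ppages; refcounts: pp0:2 pp1:2 pp2:2 pp3:2
Op 2: fork(P0) -> P2. 4 ppages; refcounts: pp0:3 pp1:3 pp2:3 pp3:3
Op 3: fork(P0) -> P3. 4 ppages; refcounts: pp0:4 pp1:4 pp2:4 pp3:4
Op 4: write(P1, v1, 189). refcount(pp1)=4>1 -> COPY to pp4. 5 ppages; refcounts: pp0:4 pp1:3 pp2:4 pp3:4 pp4:1
Op 5: read(P3, v0) -> 21. No state change.
Op 6: read(P1, v3) -> 28. No state change.
Op 7: write(P3, v0, 147). refcount(pp0)=4>1 -> COPY to pp5. 6 ppages; refcounts: pp0:3 pp1:3 pp2:4 pp3:4 pp4:1 pp5:1
Op 8: write(P1, v2, 154). refcount(pp2)=4>1 -> COPY to pp6. 7 ppages; refcounts: pp0:3 pp1:3 pp2:3 pp3:4 pp4:1 pp5:1 pp6:1
Op 9: read(P1, v0) -> 21. No state change.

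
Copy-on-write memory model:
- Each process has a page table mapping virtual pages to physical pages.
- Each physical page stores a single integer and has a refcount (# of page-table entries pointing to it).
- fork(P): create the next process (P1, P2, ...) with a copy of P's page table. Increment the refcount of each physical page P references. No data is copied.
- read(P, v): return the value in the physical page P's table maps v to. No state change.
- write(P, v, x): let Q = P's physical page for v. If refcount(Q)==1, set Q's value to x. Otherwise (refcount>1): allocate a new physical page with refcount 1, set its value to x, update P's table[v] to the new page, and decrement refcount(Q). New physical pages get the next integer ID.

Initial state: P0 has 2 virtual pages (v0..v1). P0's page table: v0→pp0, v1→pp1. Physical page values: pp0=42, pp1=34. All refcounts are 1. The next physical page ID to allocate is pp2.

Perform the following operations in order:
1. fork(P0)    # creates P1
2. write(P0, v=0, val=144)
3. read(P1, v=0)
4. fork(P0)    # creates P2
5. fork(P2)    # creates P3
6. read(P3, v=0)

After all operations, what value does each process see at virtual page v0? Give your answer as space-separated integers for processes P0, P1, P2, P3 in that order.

Answer: 144 42 144 144

Derivation:
Op 1: fork(P0) -> P1. 2 ppages; refcounts: pp0:2 pp1:2
Op 2: write(P0, v0, 144). refcount(pp0)=2>1 -> COPY to pp2. 3 ppages; refcounts: pp0:1 pp1:2 pp2:1
Op 3: read(P1, v0) -> 42. No state change.
Op 4: fork(P0) -> P2. 3 ppages; refcounts: pp0:1 pp1:3 pp2:2
Op 5: fork(P2) -> P3. 3 ppages; refcounts: pp0:1 pp1:4 pp2:3
Op 6: read(P3, v0) -> 144. No state change.
P0: v0 -> pp2 = 144
P1: v0 -> pp0 = 42
P2: v0 -> pp2 = 144
P3: v0 -> pp2 = 144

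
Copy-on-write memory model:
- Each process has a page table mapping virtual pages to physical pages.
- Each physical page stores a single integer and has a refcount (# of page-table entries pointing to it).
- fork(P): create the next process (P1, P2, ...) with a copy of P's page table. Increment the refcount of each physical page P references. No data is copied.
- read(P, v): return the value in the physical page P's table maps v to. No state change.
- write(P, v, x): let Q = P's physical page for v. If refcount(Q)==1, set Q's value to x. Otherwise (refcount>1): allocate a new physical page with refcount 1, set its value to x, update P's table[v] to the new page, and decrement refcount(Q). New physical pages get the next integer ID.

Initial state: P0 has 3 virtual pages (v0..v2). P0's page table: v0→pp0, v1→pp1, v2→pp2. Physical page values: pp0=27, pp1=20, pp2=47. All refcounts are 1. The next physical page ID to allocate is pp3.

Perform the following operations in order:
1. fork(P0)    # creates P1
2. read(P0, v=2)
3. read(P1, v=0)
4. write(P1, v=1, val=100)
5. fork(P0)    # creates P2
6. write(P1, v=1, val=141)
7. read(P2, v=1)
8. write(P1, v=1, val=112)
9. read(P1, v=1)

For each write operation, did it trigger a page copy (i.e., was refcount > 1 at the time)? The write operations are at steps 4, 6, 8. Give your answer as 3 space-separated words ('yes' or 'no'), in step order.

Op 1: fork(P0) -> P1. 3 ppages; refcounts: pp0:2 pp1:2 pp2:2
Op 2: read(P0, v2) -> 47. No state change.
Op 3: read(P1, v0) -> 27. No state change.
Op 4: write(P1, v1, 100). refcount(pp1)=2>1 -> COPY to pp3. 4 ppages; refcounts: pp0:2 pp1:1 pp2:2 pp3:1
Op 5: fork(P0) -> P2. 4 ppages; refcounts: pp0:3 pp1:2 pp2:3 pp3:1
Op 6: write(P1, v1, 141). refcount(pp3)=1 -> write in place. 4 ppages; refcounts: pp0:3 pp1:2 pp2:3 pp3:1
Op 7: read(P2, v1) -> 20. No state change.
Op 8: write(P1, v1, 112). refcount(pp3)=1 -> write in place. 4 ppages; refcounts: pp0:3 pp1:2 pp2:3 pp3:1
Op 9: read(P1, v1) -> 112. No state change.

yes no no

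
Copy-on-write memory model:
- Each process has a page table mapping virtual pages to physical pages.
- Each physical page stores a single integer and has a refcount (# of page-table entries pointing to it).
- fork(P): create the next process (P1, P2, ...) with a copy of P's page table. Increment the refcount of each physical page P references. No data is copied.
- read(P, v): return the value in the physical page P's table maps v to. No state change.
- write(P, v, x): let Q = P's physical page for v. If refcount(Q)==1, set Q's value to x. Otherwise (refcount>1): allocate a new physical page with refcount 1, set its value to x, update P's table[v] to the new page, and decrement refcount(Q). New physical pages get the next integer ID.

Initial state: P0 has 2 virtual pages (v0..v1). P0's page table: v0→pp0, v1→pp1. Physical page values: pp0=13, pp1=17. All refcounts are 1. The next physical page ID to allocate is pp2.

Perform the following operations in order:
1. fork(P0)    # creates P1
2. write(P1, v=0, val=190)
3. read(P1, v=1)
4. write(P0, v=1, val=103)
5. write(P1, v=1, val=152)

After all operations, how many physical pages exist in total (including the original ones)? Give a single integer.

Answer: 4

Derivation:
Op 1: fork(P0) -> P1. 2 ppages; refcounts: pp0:2 pp1:2
Op 2: write(P1, v0, 190). refcount(pp0)=2>1 -> COPY to pp2. 3 ppages; refcounts: pp0:1 pp1:2 pp2:1
Op 3: read(P1, v1) -> 17. No state change.
Op 4: write(P0, v1, 103). refcount(pp1)=2>1 -> COPY to pp3. 4 ppages; refcounts: pp0:1 pp1:1 pp2:1 pp3:1
Op 5: write(P1, v1, 152). refcount(pp1)=1 -> write in place. 4 ppages; refcounts: pp0:1 pp1:1 pp2:1 pp3:1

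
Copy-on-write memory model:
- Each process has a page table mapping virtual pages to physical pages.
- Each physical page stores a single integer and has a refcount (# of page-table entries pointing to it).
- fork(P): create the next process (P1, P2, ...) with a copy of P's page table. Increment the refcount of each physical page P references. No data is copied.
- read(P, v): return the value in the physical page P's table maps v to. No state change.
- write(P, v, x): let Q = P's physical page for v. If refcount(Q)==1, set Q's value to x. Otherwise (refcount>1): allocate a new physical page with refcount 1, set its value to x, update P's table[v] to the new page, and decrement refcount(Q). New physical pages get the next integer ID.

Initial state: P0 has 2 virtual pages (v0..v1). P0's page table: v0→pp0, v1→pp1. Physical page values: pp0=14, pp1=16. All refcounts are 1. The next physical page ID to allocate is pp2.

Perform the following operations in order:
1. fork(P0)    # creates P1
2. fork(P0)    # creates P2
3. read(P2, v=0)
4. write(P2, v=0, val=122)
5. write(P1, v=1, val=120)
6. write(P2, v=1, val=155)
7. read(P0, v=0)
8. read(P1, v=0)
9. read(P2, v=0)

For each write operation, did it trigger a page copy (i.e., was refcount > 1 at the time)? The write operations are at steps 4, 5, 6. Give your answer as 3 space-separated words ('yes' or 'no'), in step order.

Op 1: fork(P0) -> P1. 2 ppages; refcounts: pp0:2 pp1:2
Op 2: fork(P0) -> P2. 2 ppages; refcounts: pp0:3 pp1:3
Op 3: read(P2, v0) -> 14. No state change.
Op 4: write(P2, v0, 122). refcount(pp0)=3>1 -> COPY to pp2. 3 ppages; refcounts: pp0:2 pp1:3 pp2:1
Op 5: write(P1, v1, 120). refcount(pp1)=3>1 -> COPY to pp3. 4 ppages; refcounts: pp0:2 pp1:2 pp2:1 pp3:1
Op 6: write(P2, v1, 155). refcount(pp1)=2>1 -> COPY to pp4. 5 ppages; refcounts: pp0:2 pp1:1 pp2:1 pp3:1 pp4:1
Op 7: read(P0, v0) -> 14. No state change.
Op 8: read(P1, v0) -> 14. No state change.
Op 9: read(P2, v0) -> 122. No state change.

yes yes yes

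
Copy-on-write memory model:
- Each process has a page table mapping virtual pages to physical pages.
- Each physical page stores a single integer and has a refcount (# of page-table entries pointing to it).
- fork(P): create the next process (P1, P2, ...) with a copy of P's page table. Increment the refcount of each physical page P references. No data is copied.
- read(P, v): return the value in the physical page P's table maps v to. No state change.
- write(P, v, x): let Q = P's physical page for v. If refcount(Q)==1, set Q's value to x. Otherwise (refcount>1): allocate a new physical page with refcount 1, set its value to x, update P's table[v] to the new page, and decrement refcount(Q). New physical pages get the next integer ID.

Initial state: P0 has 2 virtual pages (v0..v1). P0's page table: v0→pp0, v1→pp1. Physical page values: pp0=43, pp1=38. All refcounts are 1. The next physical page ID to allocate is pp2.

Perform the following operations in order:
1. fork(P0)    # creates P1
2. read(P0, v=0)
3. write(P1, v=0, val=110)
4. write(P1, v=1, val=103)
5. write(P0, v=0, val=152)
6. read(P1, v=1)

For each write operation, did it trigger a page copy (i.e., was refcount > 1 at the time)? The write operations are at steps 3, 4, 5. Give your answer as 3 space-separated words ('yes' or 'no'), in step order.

Op 1: fork(P0) -> P1. 2 ppages; refcounts: pp0:2 pp1:2
Op 2: read(P0, v0) -> 43. No state change.
Op 3: write(P1, v0, 110). refcount(pp0)=2>1 -> COPY to pp2. 3 ppages; refcounts: pp0:1 pp1:2 pp2:1
Op 4: write(P1, v1, 103). refcount(pp1)=2>1 -> COPY to pp3. 4 ppages; refcounts: pp0:1 pp1:1 pp2:1 pp3:1
Op 5: write(P0, v0, 152). refcount(pp0)=1 -> write in place. 4 ppages; refcounts: pp0:1 pp1:1 pp2:1 pp3:1
Op 6: read(P1, v1) -> 103. No state change.

yes yes no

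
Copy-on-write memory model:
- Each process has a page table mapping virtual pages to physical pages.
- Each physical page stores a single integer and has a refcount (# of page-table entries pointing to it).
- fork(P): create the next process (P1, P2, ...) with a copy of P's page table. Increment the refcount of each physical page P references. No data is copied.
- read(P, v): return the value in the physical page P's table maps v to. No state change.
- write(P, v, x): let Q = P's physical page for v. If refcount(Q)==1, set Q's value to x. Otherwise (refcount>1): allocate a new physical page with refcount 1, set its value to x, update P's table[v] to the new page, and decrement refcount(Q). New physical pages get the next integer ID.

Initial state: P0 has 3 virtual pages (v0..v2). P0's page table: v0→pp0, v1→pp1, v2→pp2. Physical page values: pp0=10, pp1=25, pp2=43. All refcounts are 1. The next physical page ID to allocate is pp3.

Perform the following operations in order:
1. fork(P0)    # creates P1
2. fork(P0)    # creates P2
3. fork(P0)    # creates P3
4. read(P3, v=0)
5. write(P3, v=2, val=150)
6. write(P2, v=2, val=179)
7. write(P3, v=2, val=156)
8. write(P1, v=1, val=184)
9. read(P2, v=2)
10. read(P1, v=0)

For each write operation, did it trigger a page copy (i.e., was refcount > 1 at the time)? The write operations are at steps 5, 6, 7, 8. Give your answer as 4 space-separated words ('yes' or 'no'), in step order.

Op 1: fork(P0) -> P1. 3 ppages; refcounts: pp0:2 pp1:2 pp2:2
Op 2: fork(P0) -> P2. 3 ppages; refcounts: pp0:3 pp1:3 pp2:3
Op 3: fork(P0) -> P3. 3 ppages; refcounts: pp0:4 pp1:4 pp2:4
Op 4: read(P3, v0) -> 10. No state change.
Op 5: write(P3, v2, 150). refcount(pp2)=4>1 -> COPY to pp3. 4 ppages; refcounts: pp0:4 pp1:4 pp2:3 pp3:1
Op 6: write(P2, v2, 179). refcount(pp2)=3>1 -> COPY to pp4. 5 ppages; refcounts: pp0:4 pp1:4 pp2:2 pp3:1 pp4:1
Op 7: write(P3, v2, 156). refcount(pp3)=1 -> write in place. 5 ppages; refcounts: pp0:4 pp1:4 pp2:2 pp3:1 pp4:1
Op 8: write(P1, v1, 184). refcount(pp1)=4>1 -> COPY to pp5. 6 ppages; refcounts: pp0:4 pp1:3 pp2:2 pp3:1 pp4:1 pp5:1
Op 9: read(P2, v2) -> 179. No state change.
Op 10: read(P1, v0) -> 10. No state change.

yes yes no yes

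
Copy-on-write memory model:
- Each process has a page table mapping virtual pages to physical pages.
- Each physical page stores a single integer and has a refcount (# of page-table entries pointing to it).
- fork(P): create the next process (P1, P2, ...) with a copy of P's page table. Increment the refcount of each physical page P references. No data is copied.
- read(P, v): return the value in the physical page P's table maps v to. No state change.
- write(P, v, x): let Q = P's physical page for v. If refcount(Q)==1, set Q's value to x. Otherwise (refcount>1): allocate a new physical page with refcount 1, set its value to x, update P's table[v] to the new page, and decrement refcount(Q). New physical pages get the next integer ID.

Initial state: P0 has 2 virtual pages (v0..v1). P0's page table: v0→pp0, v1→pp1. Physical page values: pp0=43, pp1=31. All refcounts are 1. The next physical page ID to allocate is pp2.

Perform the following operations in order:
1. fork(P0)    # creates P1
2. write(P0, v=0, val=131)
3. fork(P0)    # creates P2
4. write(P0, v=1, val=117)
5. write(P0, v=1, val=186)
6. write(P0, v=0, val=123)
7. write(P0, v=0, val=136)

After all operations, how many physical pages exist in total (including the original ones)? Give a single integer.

Op 1: fork(P0) -> P1. 2 ppages; refcounts: pp0:2 pp1:2
Op 2: write(P0, v0, 131). refcount(pp0)=2>1 -> COPY to pp2. 3 ppages; refcounts: pp0:1 pp1:2 pp2:1
Op 3: fork(P0) -> P2. 3 ppages; refcounts: pp0:1 pp1:3 pp2:2
Op 4: write(P0, v1, 117). refcount(pp1)=3>1 -> COPY to pp3. 4 ppages; refcounts: pp0:1 pp1:2 pp2:2 pp3:1
Op 5: write(P0, v1, 186). refcount(pp3)=1 -> write in place. 4 ppages; refcounts: pp0:1 pp1:2 pp2:2 pp3:1
Op 6: write(P0, v0, 123). refcount(pp2)=2>1 -> COPY to pp4. 5 ppages; refcounts: pp0:1 pp1:2 pp2:1 pp3:1 pp4:1
Op 7: write(P0, v0, 136). refcount(pp4)=1 -> write in place. 5 ppages; refcounts: pp0:1 pp1:2 pp2:1 pp3:1 pp4:1

Answer: 5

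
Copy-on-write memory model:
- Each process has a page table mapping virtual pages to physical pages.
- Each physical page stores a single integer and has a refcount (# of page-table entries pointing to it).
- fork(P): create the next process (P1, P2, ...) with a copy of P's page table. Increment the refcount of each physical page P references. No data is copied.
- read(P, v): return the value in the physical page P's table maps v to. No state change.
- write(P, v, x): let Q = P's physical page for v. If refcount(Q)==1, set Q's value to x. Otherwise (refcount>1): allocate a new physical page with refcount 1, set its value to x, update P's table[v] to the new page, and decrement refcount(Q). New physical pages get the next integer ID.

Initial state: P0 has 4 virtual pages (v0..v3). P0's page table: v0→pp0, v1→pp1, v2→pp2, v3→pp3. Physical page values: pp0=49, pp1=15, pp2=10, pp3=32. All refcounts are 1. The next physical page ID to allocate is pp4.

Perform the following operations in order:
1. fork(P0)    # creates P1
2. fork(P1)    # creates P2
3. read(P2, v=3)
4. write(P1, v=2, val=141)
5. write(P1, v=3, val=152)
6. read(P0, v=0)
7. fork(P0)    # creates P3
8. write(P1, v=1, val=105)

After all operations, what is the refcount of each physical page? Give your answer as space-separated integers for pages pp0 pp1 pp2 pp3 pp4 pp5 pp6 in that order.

Answer: 4 3 3 3 1 1 1

Derivation:
Op 1: fork(P0) -> P1. 4 ppages; refcounts: pp0:2 pp1:2 pp2:2 pp3:2
Op 2: fork(P1) -> P2. 4 ppages; refcounts: pp0:3 pp1:3 pp2:3 pp3:3
Op 3: read(P2, v3) -> 32. No state change.
Op 4: write(P1, v2, 141). refcount(pp2)=3>1 -> COPY to pp4. 5 ppages; refcounts: pp0:3 pp1:3 pp2:2 pp3:3 pp4:1
Op 5: write(P1, v3, 152). refcount(pp3)=3>1 -> COPY to pp5. 6 ppages; refcounts: pp0:3 pp1:3 pp2:2 pp3:2 pp4:1 pp5:1
Op 6: read(P0, v0) -> 49. No state change.
Op 7: fork(P0) -> P3. 6 ppages; refcounts: pp0:4 pp1:4 pp2:3 pp3:3 pp4:1 pp5:1
Op 8: write(P1, v1, 105). refcount(pp1)=4>1 -> COPY to pp6. 7 ppages; refcounts: pp0:4 pp1:3 pp2:3 pp3:3 pp4:1 pp5:1 pp6:1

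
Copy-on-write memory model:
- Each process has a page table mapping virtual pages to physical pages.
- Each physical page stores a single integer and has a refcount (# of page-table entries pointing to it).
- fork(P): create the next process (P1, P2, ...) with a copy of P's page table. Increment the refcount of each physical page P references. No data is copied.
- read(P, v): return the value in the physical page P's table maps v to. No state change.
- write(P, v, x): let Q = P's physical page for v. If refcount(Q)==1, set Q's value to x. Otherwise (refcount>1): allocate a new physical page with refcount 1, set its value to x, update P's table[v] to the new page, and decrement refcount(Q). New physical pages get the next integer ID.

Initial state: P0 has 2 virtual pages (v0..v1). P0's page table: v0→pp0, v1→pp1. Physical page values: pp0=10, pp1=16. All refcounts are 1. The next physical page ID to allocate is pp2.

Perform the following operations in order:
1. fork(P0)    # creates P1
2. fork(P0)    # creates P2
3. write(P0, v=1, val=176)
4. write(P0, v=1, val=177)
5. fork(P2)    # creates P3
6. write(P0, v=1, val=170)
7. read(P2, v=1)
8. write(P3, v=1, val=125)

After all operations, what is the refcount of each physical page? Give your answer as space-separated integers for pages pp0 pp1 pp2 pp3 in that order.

Op 1: fork(P0) -> P1. 2 ppages; refcounts: pp0:2 pp1:2
Op 2: fork(P0) -> P2. 2 ppages; refcounts: pp0:3 pp1:3
Op 3: write(P0, v1, 176). refcount(pp1)=3>1 -> COPY to pp2. 3 ppages; refcounts: pp0:3 pp1:2 pp2:1
Op 4: write(P0, v1, 177). refcount(pp2)=1 -> write in place. 3 ppages; refcounts: pp0:3 pp1:2 pp2:1
Op 5: fork(P2) -> P3. 3 ppages; refcounts: pp0:4 pp1:3 pp2:1
Op 6: write(P0, v1, 170). refcount(pp2)=1 -> write in place. 3 ppages; refcounts: pp0:4 pp1:3 pp2:1
Op 7: read(P2, v1) -> 16. No state change.
Op 8: write(P3, v1, 125). refcount(pp1)=3>1 -> COPY to pp3. 4 ppages; refcounts: pp0:4 pp1:2 pp2:1 pp3:1

Answer: 4 2 1 1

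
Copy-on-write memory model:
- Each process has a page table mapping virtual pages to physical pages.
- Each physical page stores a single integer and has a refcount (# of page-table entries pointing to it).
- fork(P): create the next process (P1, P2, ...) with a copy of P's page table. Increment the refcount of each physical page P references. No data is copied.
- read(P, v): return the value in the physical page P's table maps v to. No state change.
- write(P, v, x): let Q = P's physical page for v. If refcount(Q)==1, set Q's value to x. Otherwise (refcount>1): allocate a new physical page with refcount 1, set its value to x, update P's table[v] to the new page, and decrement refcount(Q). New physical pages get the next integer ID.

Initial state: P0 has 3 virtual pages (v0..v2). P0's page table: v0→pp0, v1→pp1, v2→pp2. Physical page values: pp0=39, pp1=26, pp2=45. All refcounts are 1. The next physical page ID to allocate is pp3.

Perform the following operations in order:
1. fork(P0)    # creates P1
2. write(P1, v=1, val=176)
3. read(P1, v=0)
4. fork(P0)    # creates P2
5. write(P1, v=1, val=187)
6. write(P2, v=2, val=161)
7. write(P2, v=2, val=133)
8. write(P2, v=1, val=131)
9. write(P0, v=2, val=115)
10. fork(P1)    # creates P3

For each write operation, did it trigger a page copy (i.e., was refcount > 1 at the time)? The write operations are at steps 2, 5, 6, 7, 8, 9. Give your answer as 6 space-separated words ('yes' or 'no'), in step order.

Op 1: fork(P0) -> P1. 3 ppages; refcounts: pp0:2 pp1:2 pp2:2
Op 2: write(P1, v1, 176). refcount(pp1)=2>1 -> COPY to pp3. 4 ppages; refcounts: pp0:2 pp1:1 pp2:2 pp3:1
Op 3: read(P1, v0) -> 39. No state change.
Op 4: fork(P0) -> P2. 4 ppages; refcounts: pp0:3 pp1:2 pp2:3 pp3:1
Op 5: write(P1, v1, 187). refcount(pp3)=1 -> write in place. 4 ppages; refcounts: pp0:3 pp1:2 pp2:3 pp3:1
Op 6: write(P2, v2, 161). refcount(pp2)=3>1 -> COPY to pp4. 5 ppages; refcounts: pp0:3 pp1:2 pp2:2 pp3:1 pp4:1
Op 7: write(P2, v2, 133). refcount(pp4)=1 -> write in place. 5 ppages; refcounts: pp0:3 pp1:2 pp2:2 pp3:1 pp4:1
Op 8: write(P2, v1, 131). refcount(pp1)=2>1 -> COPY to pp5. 6 ppages; refcounts: pp0:3 pp1:1 pp2:2 pp3:1 pp4:1 pp5:1
Op 9: write(P0, v2, 115). refcount(pp2)=2>1 -> COPY to pp6. 7 ppages; refcounts: pp0:3 pp1:1 pp2:1 pp3:1 pp4:1 pp5:1 pp6:1
Op 10: fork(P1) -> P3. 7 ppages; refcounts: pp0:4 pp1:1 pp2:2 pp3:2 pp4:1 pp5:1 pp6:1

yes no yes no yes yes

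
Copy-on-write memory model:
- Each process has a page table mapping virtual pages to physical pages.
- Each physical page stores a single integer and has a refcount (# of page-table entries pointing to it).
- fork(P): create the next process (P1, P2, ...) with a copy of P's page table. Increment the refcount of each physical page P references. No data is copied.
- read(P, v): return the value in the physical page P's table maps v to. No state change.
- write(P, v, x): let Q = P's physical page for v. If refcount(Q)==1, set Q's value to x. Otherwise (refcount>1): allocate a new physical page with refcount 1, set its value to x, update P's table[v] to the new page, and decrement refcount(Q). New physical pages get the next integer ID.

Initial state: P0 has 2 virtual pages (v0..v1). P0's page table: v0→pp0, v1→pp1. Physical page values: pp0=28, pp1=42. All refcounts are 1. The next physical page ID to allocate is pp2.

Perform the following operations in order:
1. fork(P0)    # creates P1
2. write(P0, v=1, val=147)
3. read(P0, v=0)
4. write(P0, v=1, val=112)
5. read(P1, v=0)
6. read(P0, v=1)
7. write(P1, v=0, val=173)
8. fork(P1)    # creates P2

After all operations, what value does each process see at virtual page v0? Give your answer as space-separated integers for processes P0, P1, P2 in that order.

Answer: 28 173 173

Derivation:
Op 1: fork(P0) -> P1. 2 ppages; refcounts: pp0:2 pp1:2
Op 2: write(P0, v1, 147). refcount(pp1)=2>1 -> COPY to pp2. 3 ppages; refcounts: pp0:2 pp1:1 pp2:1
Op 3: read(P0, v0) -> 28. No state change.
Op 4: write(P0, v1, 112). refcount(pp2)=1 -> write in place. 3 ppages; refcounts: pp0:2 pp1:1 pp2:1
Op 5: read(P1, v0) -> 28. No state change.
Op 6: read(P0, v1) -> 112. No state change.
Op 7: write(P1, v0, 173). refcount(pp0)=2>1 -> COPY to pp3. 4 ppages; refcounts: pp0:1 pp1:1 pp2:1 pp3:1
Op 8: fork(P1) -> P2. 4 ppages; refcounts: pp0:1 pp1:2 pp2:1 pp3:2
P0: v0 -> pp0 = 28
P1: v0 -> pp3 = 173
P2: v0 -> pp3 = 173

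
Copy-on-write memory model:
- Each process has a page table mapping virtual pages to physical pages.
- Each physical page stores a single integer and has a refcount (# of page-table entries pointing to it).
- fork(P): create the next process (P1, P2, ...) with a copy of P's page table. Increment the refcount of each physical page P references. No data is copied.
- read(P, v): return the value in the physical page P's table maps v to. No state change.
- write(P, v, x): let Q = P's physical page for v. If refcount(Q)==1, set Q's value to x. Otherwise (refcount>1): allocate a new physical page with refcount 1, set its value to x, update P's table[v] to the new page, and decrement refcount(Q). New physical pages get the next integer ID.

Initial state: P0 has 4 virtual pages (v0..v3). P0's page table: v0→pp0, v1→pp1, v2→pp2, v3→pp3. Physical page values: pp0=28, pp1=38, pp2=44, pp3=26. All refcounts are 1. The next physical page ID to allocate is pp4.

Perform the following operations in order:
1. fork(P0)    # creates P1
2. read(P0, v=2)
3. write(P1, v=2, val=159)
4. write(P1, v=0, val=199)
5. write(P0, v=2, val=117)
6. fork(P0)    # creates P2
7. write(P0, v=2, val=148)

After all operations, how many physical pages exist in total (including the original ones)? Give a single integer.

Op 1: fork(P0) -> P1. 4 ppages; refcounts: pp0:2 pp1:2 pp2:2 pp3:2
Op 2: read(P0, v2) -> 44. No state change.
Op 3: write(P1, v2, 159). refcount(pp2)=2>1 -> COPY to pp4. 5 ppages; refcounts: pp0:2 pp1:2 pp2:1 pp3:2 pp4:1
Op 4: write(P1, v0, 199). refcount(pp0)=2>1 -> COPY to pp5. 6 ppages; refcounts: pp0:1 pp1:2 pp2:1 pp3:2 pp4:1 pp5:1
Op 5: write(P0, v2, 117). refcount(pp2)=1 -> write in place. 6 ppages; refcounts: pp0:1 pp1:2 pp2:1 pp3:2 pp4:1 pp5:1
Op 6: fork(P0) -> P2. 6 ppages; refcounts: pp0:2 pp1:3 pp2:2 pp3:3 pp4:1 pp5:1
Op 7: write(P0, v2, 148). refcount(pp2)=2>1 -> COPY to pp6. 7 ppages; refcounts: pp0:2 pp1:3 pp2:1 pp3:3 pp4:1 pp5:1 pp6:1

Answer: 7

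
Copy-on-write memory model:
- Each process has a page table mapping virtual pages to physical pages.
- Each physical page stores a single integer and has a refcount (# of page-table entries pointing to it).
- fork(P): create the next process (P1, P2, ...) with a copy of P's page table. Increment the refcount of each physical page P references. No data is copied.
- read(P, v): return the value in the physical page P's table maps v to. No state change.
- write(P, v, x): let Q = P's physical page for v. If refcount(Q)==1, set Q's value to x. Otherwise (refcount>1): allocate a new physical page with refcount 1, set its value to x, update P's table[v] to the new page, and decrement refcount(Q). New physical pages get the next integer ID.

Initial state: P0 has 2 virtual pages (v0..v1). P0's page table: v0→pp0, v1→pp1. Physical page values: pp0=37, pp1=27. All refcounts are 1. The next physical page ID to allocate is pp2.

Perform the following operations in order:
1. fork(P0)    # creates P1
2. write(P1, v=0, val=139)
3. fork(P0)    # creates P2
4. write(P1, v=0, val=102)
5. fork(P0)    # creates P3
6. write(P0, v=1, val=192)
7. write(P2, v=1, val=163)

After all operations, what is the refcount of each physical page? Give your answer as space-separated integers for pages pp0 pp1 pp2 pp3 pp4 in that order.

Op 1: fork(P0) -> P1. 2 ppages; refcounts: pp0:2 pp1:2
Op 2: write(P1, v0, 139). refcount(pp0)=2>1 -> COPY to pp2. 3 ppages; refcounts: pp0:1 pp1:2 pp2:1
Op 3: fork(P0) -> P2. 3 ppages; refcounts: pp0:2 pp1:3 pp2:1
Op 4: write(P1, v0, 102). refcount(pp2)=1 -> write in place. 3 ppages; refcounts: pp0:2 pp1:3 pp2:1
Op 5: fork(P0) -> P3. 3 ppages; refcounts: pp0:3 pp1:4 pp2:1
Op 6: write(P0, v1, 192). refcount(pp1)=4>1 -> COPY to pp3. 4 ppages; refcounts: pp0:3 pp1:3 pp2:1 pp3:1
Op 7: write(P2, v1, 163). refcount(pp1)=3>1 -> COPY to pp4. 5 ppages; refcounts: pp0:3 pp1:2 pp2:1 pp3:1 pp4:1

Answer: 3 2 1 1 1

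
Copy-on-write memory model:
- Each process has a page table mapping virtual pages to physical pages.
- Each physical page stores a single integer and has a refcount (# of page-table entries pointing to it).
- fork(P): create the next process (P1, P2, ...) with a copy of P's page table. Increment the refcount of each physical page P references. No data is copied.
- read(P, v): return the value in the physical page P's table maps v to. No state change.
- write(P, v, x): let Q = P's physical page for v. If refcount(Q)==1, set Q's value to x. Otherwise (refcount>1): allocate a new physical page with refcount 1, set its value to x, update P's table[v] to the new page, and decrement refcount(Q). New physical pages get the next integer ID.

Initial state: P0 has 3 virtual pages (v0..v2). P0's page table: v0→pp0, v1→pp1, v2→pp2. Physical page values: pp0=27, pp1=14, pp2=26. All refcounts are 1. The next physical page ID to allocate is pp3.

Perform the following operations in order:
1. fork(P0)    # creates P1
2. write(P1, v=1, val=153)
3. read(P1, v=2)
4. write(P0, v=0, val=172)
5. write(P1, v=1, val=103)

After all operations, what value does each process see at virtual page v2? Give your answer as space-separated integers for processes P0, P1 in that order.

Answer: 26 26

Derivation:
Op 1: fork(P0) -> P1. 3 ppages; refcounts: pp0:2 pp1:2 pp2:2
Op 2: write(P1, v1, 153). refcount(pp1)=2>1 -> COPY to pp3. 4 ppages; refcounts: pp0:2 pp1:1 pp2:2 pp3:1
Op 3: read(P1, v2) -> 26. No state change.
Op 4: write(P0, v0, 172). refcount(pp0)=2>1 -> COPY to pp4. 5 ppages; refcounts: pp0:1 pp1:1 pp2:2 pp3:1 pp4:1
Op 5: write(P1, v1, 103). refcount(pp3)=1 -> write in place. 5 ppages; refcounts: pp0:1 pp1:1 pp2:2 pp3:1 pp4:1
P0: v2 -> pp2 = 26
P1: v2 -> pp2 = 26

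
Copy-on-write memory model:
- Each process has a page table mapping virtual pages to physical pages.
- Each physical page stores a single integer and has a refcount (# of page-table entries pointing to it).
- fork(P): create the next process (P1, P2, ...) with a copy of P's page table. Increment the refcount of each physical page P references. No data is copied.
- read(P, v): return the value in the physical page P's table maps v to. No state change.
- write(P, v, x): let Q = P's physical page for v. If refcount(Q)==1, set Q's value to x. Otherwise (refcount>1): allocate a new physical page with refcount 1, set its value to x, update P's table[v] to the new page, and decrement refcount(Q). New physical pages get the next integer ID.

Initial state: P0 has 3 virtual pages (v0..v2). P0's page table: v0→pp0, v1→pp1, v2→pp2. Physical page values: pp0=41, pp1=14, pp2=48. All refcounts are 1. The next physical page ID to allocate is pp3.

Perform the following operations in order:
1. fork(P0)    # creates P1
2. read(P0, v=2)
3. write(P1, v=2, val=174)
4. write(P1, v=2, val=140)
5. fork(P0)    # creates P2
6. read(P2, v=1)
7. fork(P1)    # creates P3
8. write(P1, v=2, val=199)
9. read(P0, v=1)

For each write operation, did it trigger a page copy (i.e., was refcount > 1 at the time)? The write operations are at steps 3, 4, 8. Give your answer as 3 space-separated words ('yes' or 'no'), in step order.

Op 1: fork(P0) -> P1. 3 ppages; refcounts: pp0:2 pp1:2 pp2:2
Op 2: read(P0, v2) -> 48. No state change.
Op 3: write(P1, v2, 174). refcount(pp2)=2>1 -> COPY to pp3. 4 ppages; refcounts: pp0:2 pp1:2 pp2:1 pp3:1
Op 4: write(P1, v2, 140). refcount(pp3)=1 -> write in place. 4 ppages; refcounts: pp0:2 pp1:2 pp2:1 pp3:1
Op 5: fork(P0) -> P2. 4 ppages; refcounts: pp0:3 pp1:3 pp2:2 pp3:1
Op 6: read(P2, v1) -> 14. No state change.
Op 7: fork(P1) -> P3. 4 ppages; refcounts: pp0:4 pp1:4 pp2:2 pp3:2
Op 8: write(P1, v2, 199). refcount(pp3)=2>1 -> COPY to pp4. 5 ppages; refcounts: pp0:4 pp1:4 pp2:2 pp3:1 pp4:1
Op 9: read(P0, v1) -> 14. No state change.

yes no yes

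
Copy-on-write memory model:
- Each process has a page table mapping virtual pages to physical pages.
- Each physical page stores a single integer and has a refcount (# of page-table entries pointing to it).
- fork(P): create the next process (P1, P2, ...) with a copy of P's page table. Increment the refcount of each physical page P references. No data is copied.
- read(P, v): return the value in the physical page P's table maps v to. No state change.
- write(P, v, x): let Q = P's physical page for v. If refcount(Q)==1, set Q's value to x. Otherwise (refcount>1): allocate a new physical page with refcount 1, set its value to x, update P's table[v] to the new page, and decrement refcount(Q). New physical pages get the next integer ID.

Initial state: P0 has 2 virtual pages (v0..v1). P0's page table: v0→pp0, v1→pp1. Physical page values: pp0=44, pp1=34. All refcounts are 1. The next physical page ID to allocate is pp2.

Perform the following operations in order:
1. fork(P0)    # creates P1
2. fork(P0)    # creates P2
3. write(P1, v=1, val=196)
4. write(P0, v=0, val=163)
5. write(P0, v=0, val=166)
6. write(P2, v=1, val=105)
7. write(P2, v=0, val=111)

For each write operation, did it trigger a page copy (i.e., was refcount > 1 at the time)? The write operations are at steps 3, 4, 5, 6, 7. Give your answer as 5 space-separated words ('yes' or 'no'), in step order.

Op 1: fork(P0) -> P1. 2 ppages; refcounts: pp0:2 pp1:2
Op 2: fork(P0) -> P2. 2 ppages; refcounts: pp0:3 pp1:3
Op 3: write(P1, v1, 196). refcount(pp1)=3>1 -> COPY to pp2. 3 ppages; refcounts: pp0:3 pp1:2 pp2:1
Op 4: write(P0, v0, 163). refcount(pp0)=3>1 -> COPY to pp3. 4 ppages; refcounts: pp0:2 pp1:2 pp2:1 pp3:1
Op 5: write(P0, v0, 166). refcount(pp3)=1 -> write in place. 4 ppages; refcounts: pp0:2 pp1:2 pp2:1 pp3:1
Op 6: write(P2, v1, 105). refcount(pp1)=2>1 -> COPY to pp4. 5 ppages; refcounts: pp0:2 pp1:1 pp2:1 pp3:1 pp4:1
Op 7: write(P2, v0, 111). refcount(pp0)=2>1 -> COPY to pp5. 6 ppages; refcounts: pp0:1 pp1:1 pp2:1 pp3:1 pp4:1 pp5:1

yes yes no yes yes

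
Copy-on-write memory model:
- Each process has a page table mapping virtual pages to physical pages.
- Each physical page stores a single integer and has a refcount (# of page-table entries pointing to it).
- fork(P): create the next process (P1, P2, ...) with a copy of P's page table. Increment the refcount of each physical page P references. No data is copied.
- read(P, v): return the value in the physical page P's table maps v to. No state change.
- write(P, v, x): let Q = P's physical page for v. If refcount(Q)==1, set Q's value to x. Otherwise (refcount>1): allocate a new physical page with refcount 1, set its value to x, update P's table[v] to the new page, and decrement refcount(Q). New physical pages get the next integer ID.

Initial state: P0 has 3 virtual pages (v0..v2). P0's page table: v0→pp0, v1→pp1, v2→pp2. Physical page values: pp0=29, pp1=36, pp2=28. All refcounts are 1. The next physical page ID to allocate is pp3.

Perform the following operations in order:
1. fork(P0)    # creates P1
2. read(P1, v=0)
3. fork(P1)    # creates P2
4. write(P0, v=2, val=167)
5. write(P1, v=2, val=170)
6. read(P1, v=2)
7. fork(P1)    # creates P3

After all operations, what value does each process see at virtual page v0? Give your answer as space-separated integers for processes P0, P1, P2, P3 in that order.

Op 1: fork(P0) -> P1. 3 ppages; refcounts: pp0:2 pp1:2 pp2:2
Op 2: read(P1, v0) -> 29. No state change.
Op 3: fork(P1) -> P2. 3 ppages; refcounts: pp0:3 pp1:3 pp2:3
Op 4: write(P0, v2, 167). refcount(pp2)=3>1 -> COPY to pp3. 4 ppages; refcounts: pp0:3 pp1:3 pp2:2 pp3:1
Op 5: write(P1, v2, 170). refcount(pp2)=2>1 -> COPY to pp4. 5 ppages; refcounts: pp0:3 pp1:3 pp2:1 pp3:1 pp4:1
Op 6: read(P1, v2) -> 170. No state change.
Op 7: fork(P1) -> P3. 5 ppages; refcounts: pp0:4 pp1:4 pp2:1 pp3:1 pp4:2
P0: v0 -> pp0 = 29
P1: v0 -> pp0 = 29
P2: v0 -> pp0 = 29
P3: v0 -> pp0 = 29

Answer: 29 29 29 29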